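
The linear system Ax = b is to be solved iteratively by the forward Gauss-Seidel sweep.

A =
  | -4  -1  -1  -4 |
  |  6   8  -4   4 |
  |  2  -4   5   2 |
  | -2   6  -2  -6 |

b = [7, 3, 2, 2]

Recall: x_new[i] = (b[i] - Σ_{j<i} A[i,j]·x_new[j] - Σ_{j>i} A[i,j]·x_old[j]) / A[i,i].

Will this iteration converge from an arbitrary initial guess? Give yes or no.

Let D = diag(-4, 8, 5, -6); L, U the strict triangles.
GS T = -(D+L)⁻¹U: row 0 first, T[0,1] = -(-1)/(-4) = -0.2500; later rows by forward substitution.
  T[0,:] = [+0.0000 -0.2500 -0.2500 -1.0000]
  T[1,:] = [+0.0000 +0.1875 +0.6875 +0.2500]
  T[2,:] = [+0.0000 +0.2500 +0.6500 +0.2000]
  T[3,:] = [+0.0000 +0.1875 +0.5542 +0.5167]
|eigenvalues of T|: 1.1449, 0.2643, 0.0551, 0.0000.
ρ = 1.1449; 1.1449 > 1 ⇒ diverges.

no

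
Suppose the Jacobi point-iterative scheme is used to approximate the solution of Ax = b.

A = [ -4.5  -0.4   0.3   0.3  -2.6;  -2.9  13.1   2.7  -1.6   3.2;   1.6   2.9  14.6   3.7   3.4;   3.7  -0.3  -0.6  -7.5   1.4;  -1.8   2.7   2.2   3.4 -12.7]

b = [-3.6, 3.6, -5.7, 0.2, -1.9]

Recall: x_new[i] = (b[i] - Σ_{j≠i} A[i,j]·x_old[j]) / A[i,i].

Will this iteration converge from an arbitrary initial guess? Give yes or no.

Write A = D+L+U with D = diag(-4.5, 13.1, 14.6, -7.5, -12.7).
Jacobi: T = -D⁻¹(L+U), T[0,3] = -(0.3)/(-4.5) = +0.0667; T[0,0] = 0.
  T[0,:] = [+0.0000 -0.0889 +0.0667 +0.0667 -0.5778]
  T[1,:] = [+0.2214 +0.0000 -0.2061 +0.1221 -0.2443]
  T[2,:] = [-0.1096 -0.1986 +0.0000 -0.2534 -0.2329]
  T[3,:] = [+0.4933 -0.0400 -0.0800 +0.0000 +0.1867]
  T[4,:] = [-0.1417 +0.2126 +0.1732 +0.2677 +0.0000]
|roots of det(T-λI)|: 0.5287, 0.4143, 0.4143, 0.0665, 0.0665.
ρ = 0.5287; 0.5287 < 1: convergent.

yes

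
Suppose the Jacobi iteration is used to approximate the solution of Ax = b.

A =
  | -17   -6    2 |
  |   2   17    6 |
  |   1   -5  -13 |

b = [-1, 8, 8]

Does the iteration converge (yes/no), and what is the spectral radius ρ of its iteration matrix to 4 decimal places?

yes, ρ = 0.4671

A = D + L + U where D = diag(-17, 17, -13).
T_J = -D⁻¹(L+U): T[1,2] = -(6)/(17) = -0.3529; T[1,1] = 0.
  T[0,:] = [+0.0000 -0.3529 +0.1176]
  T[1,:] = [-0.1176 +0.0000 -0.3529]
  T[2,:] = [+0.0769 -0.3846 +0.0000]
moduli |λ_i(T)| = 0.4671, 0.3841, 0.0831.
ρ(T) = max|λ| = 0.4671; 0.4671 < 1 ⇒ converges.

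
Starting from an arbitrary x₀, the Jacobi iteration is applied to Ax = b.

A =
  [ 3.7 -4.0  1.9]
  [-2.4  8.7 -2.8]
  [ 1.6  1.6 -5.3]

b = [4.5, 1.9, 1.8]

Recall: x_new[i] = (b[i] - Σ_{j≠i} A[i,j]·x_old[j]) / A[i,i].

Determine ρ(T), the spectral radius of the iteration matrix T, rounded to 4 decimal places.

Let D = diag(3.7, 8.7, -5.3); L, U the strict triangles.
Jacobi T = -D⁻¹(L+U): T[0,1] = -(-4)/(3.7) = +1.0811; T[0,0] = 0.
  T[0,:] = [+0.0000 +1.0811 -0.5135]
  T[1,:] = [+0.2759 +0.0000 +0.3218]
  T[2,:] = [+0.3019 +0.3019 +0.0000]
|λ(T)| sorted: 0.5884, 0.3253, 0.3253.
ρ = 0.5884; 0.5884 < 1: convergent.

0.5884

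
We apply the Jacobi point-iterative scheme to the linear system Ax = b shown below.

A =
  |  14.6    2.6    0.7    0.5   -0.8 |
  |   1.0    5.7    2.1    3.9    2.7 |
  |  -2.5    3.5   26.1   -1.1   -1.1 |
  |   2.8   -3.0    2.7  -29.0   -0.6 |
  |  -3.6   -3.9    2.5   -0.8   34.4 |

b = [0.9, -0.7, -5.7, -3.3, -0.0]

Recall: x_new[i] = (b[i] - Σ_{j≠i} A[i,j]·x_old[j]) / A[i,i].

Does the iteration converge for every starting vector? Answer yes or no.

Split A = D + L + U, D = diag(14.6, 5.7, 26.1, -29, 34.4).
Jacobi T = -D⁻¹(L+U): T[4,1] = -(-3.9)/(34.4) = +0.1134; T[4,4] = 0.
  T[0,:] = [+0.0000, -0.1781, -0.0479, -0.0342, +0.0548]
  T[1,:] = [-0.1754, +0.0000, -0.3684, -0.6842, -0.4737]
  T[2,:] = [+0.0958, -0.1341, +0.0000, +0.0421, +0.0421]
  T[3,:] = [+0.0966, -0.1034, +0.0931, +0.0000, -0.0207]
  T[4,:] = [+0.1047, +0.1134, -0.0727, +0.0233, +0.0000]
|λ(T)| sorted: 0.4017, 0.2841, 0.2841, 0.0688, 0.0397.
ρ(T) = max|λ| = 0.4017; 0.4017 < 1 ⇒ converges.

yes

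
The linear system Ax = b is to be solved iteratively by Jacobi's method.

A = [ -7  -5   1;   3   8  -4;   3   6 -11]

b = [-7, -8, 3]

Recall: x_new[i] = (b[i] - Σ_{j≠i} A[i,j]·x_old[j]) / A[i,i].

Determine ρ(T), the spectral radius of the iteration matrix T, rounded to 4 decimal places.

0.8532

Write A = D+L+U with D = diag(-7, 8, -11).
Jacobi T = -D⁻¹(L+U): T[2,1] = -(6)/(-11) = +0.5455; T[2,2] = 0.
  T[0,:] = [+0.0000 -0.7143 +0.1429]
  T[1,:] = [-0.3750 +0.0000 +0.5000]
  T[2,:] = [+0.2727 +0.5455 +0.0000]
|λ(T)| sorted: 0.8532, 0.6098, 0.2434.
spectral radius ρ = 0.8532; 0.8532 < 1, so it converges for any x₀.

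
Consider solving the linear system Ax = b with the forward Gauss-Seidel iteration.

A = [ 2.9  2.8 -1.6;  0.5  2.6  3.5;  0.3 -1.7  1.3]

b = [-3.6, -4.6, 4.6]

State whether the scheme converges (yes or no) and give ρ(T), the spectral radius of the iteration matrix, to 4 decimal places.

no, ρ = 1.6601

Diagonal D = diag(2.9, 2.6, 1.3); L, U strict lower/upper.
GS T = -(D+L)⁻¹U: row 0 first, T[0,2] = -(-1.6)/(2.9) = +0.5517; later rows by forward substitution.
  T[0,:] = [+0.0000, -0.9655, +0.5517]
  T[1,:] = [+0.0000, +0.1857, -1.4523]
  T[2,:] = [+0.0000, +0.4656, -2.0264]
|eigenvalues of T|: 1.6601, 0.1807, 0.0000.
ρ = 1.6601; 1.6601 > 1 ⇒ diverges.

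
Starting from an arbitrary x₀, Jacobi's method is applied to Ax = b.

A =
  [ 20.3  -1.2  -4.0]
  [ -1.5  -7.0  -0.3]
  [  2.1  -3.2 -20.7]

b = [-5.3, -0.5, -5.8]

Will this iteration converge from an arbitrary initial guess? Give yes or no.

Diagonal D = diag(20.3, -7, -20.7); L, U strict lower/upper.
Jacobi: T = -D⁻¹(L+U), T[0,2] = -(-4)/(20.3) = +0.1970; T[0,0] = 0.
  T[0,:] = [+0.0000, +0.0591, +0.1970]
  T[1,:] = [-0.2143, +0.0000, -0.0429]
  T[2,:] = [+0.1014, -0.1546, +0.0000]
moduli |λ_i(T)| = 0.2095, 0.1730, 0.1730.
spectral radius ρ = 0.2095; 0.2095 < 1: convergent.

yes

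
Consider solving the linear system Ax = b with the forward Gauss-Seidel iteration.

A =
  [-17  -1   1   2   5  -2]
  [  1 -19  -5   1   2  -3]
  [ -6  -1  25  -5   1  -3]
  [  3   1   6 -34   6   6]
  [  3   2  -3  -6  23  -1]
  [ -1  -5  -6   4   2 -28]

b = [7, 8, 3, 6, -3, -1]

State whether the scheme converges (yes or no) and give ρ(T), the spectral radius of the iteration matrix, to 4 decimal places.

Split A = D + L + U, D = diag(-17, -19, 25, -34, 23, -28).
GS T = -(D+L)⁻¹U: row 0 first, T[0,1] = -(-1)/(-17) = -0.0588; later rows by forward substitution.
  T[0,:] = [+0.0000, -0.0588, +0.0588, +0.1176, +0.2941, -0.1176]
  T[1,:] = [+0.0000, -0.0031, -0.2601, +0.0588, +0.1207, -0.1641]
  T[2,:] = [+0.0000, -0.0142, +0.0037, +0.2306, +0.0354, +0.0852]
  T[3,:] = [+0.0000, -0.0078, -0.0018, +0.0528, +0.2122, +0.1763]
  T[4,:] = [+0.0000, +0.0041, +0.0150, +0.0234, +0.0111, +0.1302]
  T[5,:] = [+0.0000, +0.0049, +0.0444, -0.0549, -0.0085, +0.0497]
moduli |λ_i(T)| = 0.1611, 0.1075, 0.1075, 0.0661, 0.0069, 0.0000.
ρ = 0.1611; 0.1611 < 1, so it converges for any x₀.

yes, ρ = 0.1611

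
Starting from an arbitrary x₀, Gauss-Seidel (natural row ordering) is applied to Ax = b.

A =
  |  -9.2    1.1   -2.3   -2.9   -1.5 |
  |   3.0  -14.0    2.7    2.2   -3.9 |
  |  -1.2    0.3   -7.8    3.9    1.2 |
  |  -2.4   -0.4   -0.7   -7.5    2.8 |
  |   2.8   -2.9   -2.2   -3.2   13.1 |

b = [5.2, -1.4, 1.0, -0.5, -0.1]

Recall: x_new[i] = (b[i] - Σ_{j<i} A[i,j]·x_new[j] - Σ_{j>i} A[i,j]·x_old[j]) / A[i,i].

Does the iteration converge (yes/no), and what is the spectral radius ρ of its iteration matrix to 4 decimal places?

yes, ρ = 0.5084

Write A = D+L+U with D = diag(-9.2, -14, -7.8, -7.5, 13.1).
T_GS = -(D+L)⁻¹U: row 0 first, T[0,2] = -(-2.3)/(-9.2) = -0.2500; later rows by forward substitution.
  T[0,:] = [+0.0000  +0.1196  -0.2500  -0.3152  -0.1630]
  T[1,:] = [+0.0000  +0.0256  +0.1393  +0.0896  -0.3135]
  T[2,:] = [+0.0000  -0.0174  +0.0438  +0.5519  +0.1669]
  T[3,:] = [+0.0000  -0.0380  +0.0685  +0.0446  +0.4267]
  T[4,:] = [+0.0000  -0.0321  +0.1084  +0.1908  +0.0977]
|λ(T)| sorted: 0.5084, 0.2003, 0.2003, 0.0451, 0.0000.
spectral radius ρ = 0.5084; 0.5084 < 1, so it converges for any x₀.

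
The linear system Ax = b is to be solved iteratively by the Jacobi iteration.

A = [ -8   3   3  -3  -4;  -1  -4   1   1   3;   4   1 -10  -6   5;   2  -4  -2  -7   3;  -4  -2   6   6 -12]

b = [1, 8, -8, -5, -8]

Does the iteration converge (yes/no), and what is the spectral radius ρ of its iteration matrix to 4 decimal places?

no, ρ = 1.1309

Let D = diag(-8, -4, -10, -7, -12); L, U the strict triangles.
Jacobi T = -D⁻¹(L+U): T[1,3] = -(1)/(-4) = +0.2500; T[1,1] = 0.
  T[0,:] = [+0.0000  +0.3750  +0.3750  -0.3750  -0.5000]
  T[1,:] = [-0.2500  +0.0000  +0.2500  +0.2500  +0.7500]
  T[2,:] = [+0.4000  +0.1000  +0.0000  -0.6000  +0.5000]
  T[3,:] = [+0.2857  -0.5714  -0.2857  +0.0000  +0.4286]
  T[4,:] = [-0.3333  -0.1667  +0.5000  +0.5000  +0.0000]
moduli |λ_i(T)| = 1.1309, 0.6991, 0.6991, 0.5506, 0.0592.
ρ = 1.1309; 1.1309 > 1 ⇒ diverges.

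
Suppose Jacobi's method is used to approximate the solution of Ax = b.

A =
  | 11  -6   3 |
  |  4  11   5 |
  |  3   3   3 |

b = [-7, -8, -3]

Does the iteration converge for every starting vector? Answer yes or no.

yes

Write A = D+L+U with D = diag(11, 11, 3).
Jacobi: T = -D⁻¹(L+U), T[0,2] = -(3)/(11) = -0.2727; T[0,0] = 0.
  T[0,:] = [+0.0000 +0.5455 -0.2727]
  T[1,:] = [-0.3636 +0.0000 -0.4545]
  T[2,:] = [-1.0000 -1.0000 +0.0000]
moduli |λ_i(T)| = 0.8402, 0.4208, 0.4208.
ρ = 0.8402; 0.8402 < 1: convergent.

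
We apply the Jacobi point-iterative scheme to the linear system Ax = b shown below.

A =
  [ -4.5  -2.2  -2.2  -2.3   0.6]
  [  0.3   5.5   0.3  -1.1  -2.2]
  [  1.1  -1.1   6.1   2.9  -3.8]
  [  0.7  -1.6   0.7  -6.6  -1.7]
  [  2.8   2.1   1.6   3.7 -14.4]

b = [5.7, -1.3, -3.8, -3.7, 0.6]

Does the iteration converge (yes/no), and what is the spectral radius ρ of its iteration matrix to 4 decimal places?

Let D = diag(-4.5, 5.5, 6.1, -6.6, -14.4); L, U the strict triangles.
Jacobi: T = -D⁻¹(L+U), T[0,1] = -(-2.2)/(-4.5) = -0.4889; T[0,0] = 0.
  T[0,:] = [+0.0000  -0.4889  -0.4889  -0.5111  +0.1333]
  T[1,:] = [-0.0545  +0.0000  -0.0545  +0.2000  +0.4000]
  T[2,:] = [-0.1803  +0.1803  +0.0000  -0.4754  +0.6230]
  T[3,:] = [+0.1061  -0.2424  +0.1061  +0.0000  -0.2576]
  T[4,:] = [+0.1944  +0.1458  +0.1111  +0.2569  +0.0000]
moduli |λ_i(T)| = 0.5221, 0.3886, 0.3886, 0.3604, 0.3604.
ρ(T) = max|λ| = 0.5221; 0.5221 < 1, so it converges for any x₀.

yes, ρ = 0.5221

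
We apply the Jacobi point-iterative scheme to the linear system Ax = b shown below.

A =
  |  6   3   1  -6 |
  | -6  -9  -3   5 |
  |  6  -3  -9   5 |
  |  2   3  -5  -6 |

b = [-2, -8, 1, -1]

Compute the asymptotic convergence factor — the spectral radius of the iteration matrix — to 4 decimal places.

Write A = D+L+U with D = diag(6, -9, -9, -6).
T_J = -D⁻¹(L+U): T[2,1] = -(-3)/(-9) = -0.3333; T[2,2] = 0.
  T[0,:] = [+0.0000  -0.5000  -0.1667  +1.0000]
  T[1,:] = [-0.6667  +0.0000  -0.3333  +0.5556]
  T[2,:] = [+0.6667  -0.3333  +0.0000  +0.5556]
  T[3,:] = [+0.3333  +0.5000  -0.8333  +0.0000]
|roots of det(T-λI)|: 1.1436, 0.8530, 0.8530, 0.0940.
spectral radius ρ = 1.1436; 1.1436 > 1, so it fails to converge.

1.1436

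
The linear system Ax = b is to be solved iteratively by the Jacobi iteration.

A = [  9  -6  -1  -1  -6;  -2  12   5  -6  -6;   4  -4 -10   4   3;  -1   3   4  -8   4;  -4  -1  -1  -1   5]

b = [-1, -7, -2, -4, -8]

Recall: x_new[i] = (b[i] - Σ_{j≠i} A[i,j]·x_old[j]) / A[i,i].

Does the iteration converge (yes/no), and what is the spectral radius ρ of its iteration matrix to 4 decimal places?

no, ρ = 1.2222

Split A = D + L + U, D = diag(9, 12, -10, -8, 5).
Jacobi T = -D⁻¹(L+U): T[4,1] = -(-1)/(5) = +0.2000; T[4,4] = 0.
  T[0,:] = [+0.0000 +0.6667 +0.1111 +0.1111 +0.6667]
  T[1,:] = [+0.1667 +0.0000 -0.4167 +0.5000 +0.5000]
  T[2,:] = [+0.4000 -0.4000 +0.0000 +0.4000 +0.3000]
  T[3,:] = [-0.1250 +0.3750 +0.5000 +0.0000 +0.5000]
  T[4,:] = [+0.8000 +0.2000 +0.2000 +0.2000 +0.0000]
moduli |λ_i(T)| = 1.2222, 1.0212, 0.5956, 0.2645, 0.1301.
spectral radius ρ = 1.2222; 1.2222 > 1 ⇒ diverges.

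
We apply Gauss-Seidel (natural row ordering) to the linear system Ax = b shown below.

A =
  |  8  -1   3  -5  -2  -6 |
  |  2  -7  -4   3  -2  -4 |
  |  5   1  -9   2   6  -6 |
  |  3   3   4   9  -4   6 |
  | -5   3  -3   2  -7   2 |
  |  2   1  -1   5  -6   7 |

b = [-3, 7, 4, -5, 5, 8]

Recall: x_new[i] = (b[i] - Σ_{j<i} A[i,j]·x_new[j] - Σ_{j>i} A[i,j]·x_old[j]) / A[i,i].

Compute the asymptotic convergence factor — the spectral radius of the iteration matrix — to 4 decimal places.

A = D + L + U where D = diag(8, -7, -9, 9, -7, 7).
GS T = -(D+L)⁻¹U: row 0 first, T[0,1] = -(-1)/(8) = +0.1250; later rows by forward substitution.
  T[0,:] = [+0.0000  +0.1250  -0.3750  +0.6250  +0.2500  +0.7500]
  T[1,:] = [+0.0000  +0.0357  -0.6786  +0.6071  -0.2143  -0.3571]
  T[2,:] = [+0.0000  +0.0734  -0.2837  +0.6369  +0.7817  -0.2897]
  T[3,:] = [+0.0000  -0.0862  +0.4773  -0.6938  +0.0851  -0.6689]
  T[4,:] = [+0.0000  -0.1301  +0.2350  -0.6574  -0.5811  -0.4700]
  T[5,:] = [+0.0000  -0.0802  +0.0241  -0.2423  -0.4880  -0.1298]
eigenvalue magnitudes: 1.4934, 0.4534, 0.1481, 0.1481, 0.0388, 0.0000.
ρ(T) = max|λ| = 1.4934; 1.4934 > 1 ⇒ diverges.

1.4934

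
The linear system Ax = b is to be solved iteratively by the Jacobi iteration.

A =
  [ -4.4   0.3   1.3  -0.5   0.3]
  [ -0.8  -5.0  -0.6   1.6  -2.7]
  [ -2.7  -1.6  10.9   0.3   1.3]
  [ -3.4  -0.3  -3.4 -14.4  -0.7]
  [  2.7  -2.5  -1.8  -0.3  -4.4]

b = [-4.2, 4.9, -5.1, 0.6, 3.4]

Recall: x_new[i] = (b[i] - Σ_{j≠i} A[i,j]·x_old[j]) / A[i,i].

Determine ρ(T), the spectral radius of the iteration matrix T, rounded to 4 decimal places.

Write A = D+L+U with D = diag(-4.4, -5, 10.9, -14.4, -4.4).
T_J = -D⁻¹(L+U): T[2,1] = -(-1.6)/(10.9) = +0.1468; T[2,2] = 0.
  T[0,:] = [+0.0000, +0.0682, +0.2955, -0.1136, +0.0682]
  T[1,:] = [-0.1600, +0.0000, -0.1200, +0.3200, -0.5400]
  T[2,:] = [+0.2477, +0.1468, +0.0000, -0.0275, -0.1193]
  T[3,:] = [-0.2361, -0.0208, -0.2361, +0.0000, -0.0486]
  T[4,:] = [+0.6136, -0.5682, -0.4091, -0.0682, +0.0000]
|roots of det(T-λI)|: 0.6319, 0.5258, 0.5258, 0.2607, 0.1157.
ρ(T) = max|λ| = 0.6319; 0.6319 < 1: convergent.

0.6319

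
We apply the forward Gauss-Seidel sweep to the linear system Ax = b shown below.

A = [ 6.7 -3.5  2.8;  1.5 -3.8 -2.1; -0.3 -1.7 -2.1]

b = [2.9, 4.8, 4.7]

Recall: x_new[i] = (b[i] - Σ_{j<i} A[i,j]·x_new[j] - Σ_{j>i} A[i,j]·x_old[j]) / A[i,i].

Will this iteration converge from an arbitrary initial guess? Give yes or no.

yes

Let D = diag(6.7, -3.8, -2.1); L, U the strict triangles.
GS T = -(D+L)⁻¹U: row 0 first, T[0,2] = -(2.8)/(6.7) = -0.4179; later rows by forward substitution.
  T[0,:] = [+0.0000, +0.5224, -0.4179]
  T[1,:] = [+0.0000, +0.2062, -0.7176]
  T[2,:] = [+0.0000, -0.2416, +0.6406]
|roots of det(T-λI)|: 0.8930, 0.0462, 0.0000.
ρ(T) = max|λ| = 0.8930; 0.8930 < 1 ⇒ converges.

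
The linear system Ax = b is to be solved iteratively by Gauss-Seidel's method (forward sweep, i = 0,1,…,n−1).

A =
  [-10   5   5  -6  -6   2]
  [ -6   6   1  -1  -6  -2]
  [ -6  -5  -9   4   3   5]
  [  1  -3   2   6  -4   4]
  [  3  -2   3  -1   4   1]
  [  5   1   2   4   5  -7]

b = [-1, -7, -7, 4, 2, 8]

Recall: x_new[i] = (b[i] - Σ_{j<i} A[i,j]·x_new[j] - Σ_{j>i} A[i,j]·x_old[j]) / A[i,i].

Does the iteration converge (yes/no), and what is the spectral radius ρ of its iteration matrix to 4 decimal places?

no, ρ = 1.2327

A = D + L + U where D = diag(-10, 6, -9, 6, 4, -7).
T_GS = -(D+L)⁻¹U: row 0 first, T[0,4] = -(-6)/(-10) = -0.6000; later rows by forward substitution.
  T[0,:] = [+0.0000, +0.5000, +0.5000, -0.6000, -0.6000, +0.2000]
  T[1,:] = [+0.0000, +0.5000, +0.3333, -0.4333, +0.4000, +0.5333]
  T[2,:] = [+0.0000, -0.6111, -0.5185, +1.0852, +0.5111, +0.1259]
  T[3,:] = [+0.0000, +0.3704, +0.2562, -0.4784, +0.7963, -0.4753]
  T[4,:] = [+0.0000, +0.4259, +0.2446, -0.7002, +0.4657, -0.3466]
  T[5,:] = [+0.0000, +0.7698, +0.5777, -0.9539, +0.5623, -0.2642]
eigenvalue magnitudes: 1.2327, 0.7632, 0.4018, 0.4018, 0.0290, 0.0000.
ρ = 1.2327; 1.2327 > 1, so it fails to converge.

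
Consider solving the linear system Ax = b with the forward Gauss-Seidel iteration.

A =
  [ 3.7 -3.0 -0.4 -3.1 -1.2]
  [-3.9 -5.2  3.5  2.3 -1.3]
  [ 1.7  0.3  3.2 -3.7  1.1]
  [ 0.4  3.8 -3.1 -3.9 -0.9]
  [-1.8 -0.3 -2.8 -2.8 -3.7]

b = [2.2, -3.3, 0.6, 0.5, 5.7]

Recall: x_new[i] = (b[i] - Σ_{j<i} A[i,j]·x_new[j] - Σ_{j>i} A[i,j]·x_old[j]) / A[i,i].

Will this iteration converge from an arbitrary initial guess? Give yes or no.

no

Diagonal D = diag(3.7, -5.2, 3.2, -3.9, -3.7); L, U strict lower/upper.
GS T = -(D+L)⁻¹U: row 0 first, T[0,2] = -(-0.4)/(3.7) = +0.1081; later rows by forward substitution.
  T[0,:] = [+0.0000  +0.8108  +0.1081  +0.8378  +0.3243]
  T[1,:] = [+0.0000  -0.6081  +0.5920  -0.1861  -0.4932]
  T[2,:] = [+0.0000  -0.3737  -0.1129  +0.7286  -0.4698]
  T[3,:] = [+0.0000  -0.2123  +0.6777  -0.6745  -0.3047]
  T[4,:] = [+0.0000  +0.0983  -0.5280  -0.4334  +0.4683]
moduli |λ_i(T)| = 1.1281, 0.8734, 0.5393, 0.1333, 0.0000.
ρ(T) = max|λ| = 1.1281; 1.1281 > 1, so it fails to converge.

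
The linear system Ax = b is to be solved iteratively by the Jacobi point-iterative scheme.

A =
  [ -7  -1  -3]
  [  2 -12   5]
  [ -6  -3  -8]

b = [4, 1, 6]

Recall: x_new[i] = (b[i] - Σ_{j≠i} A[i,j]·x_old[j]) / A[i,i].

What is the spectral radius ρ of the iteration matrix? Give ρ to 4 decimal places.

0.5264

A = D + L + U where D = diag(-7, -12, -8).
Jacobi T = -D⁻¹(L+U): T[2,1] = -(-3)/(-8) = -0.3750; T[2,2] = 0.
  T[0,:] = [+0.0000  -0.1429  -0.4286]
  T[1,:] = [+0.1667  +0.0000  +0.4167]
  T[2,:] = [-0.7500  -0.3750  +0.0000]
moduli |λ_i(T)| = 0.5264, 0.3684, 0.3684.
spectral radius ρ = 0.5264; 0.5264 < 1, so it converges for any x₀.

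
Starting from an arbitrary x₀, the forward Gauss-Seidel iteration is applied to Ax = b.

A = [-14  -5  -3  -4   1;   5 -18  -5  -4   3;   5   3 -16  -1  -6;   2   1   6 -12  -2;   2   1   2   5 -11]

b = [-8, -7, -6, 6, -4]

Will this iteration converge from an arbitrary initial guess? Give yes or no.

A = D + L + U where D = diag(-14, -18, -16, -12, -11).
T_GS = -(D+L)⁻¹U: row 0 first, T[0,1] = -(-5)/(-14) = -0.3571; later rows by forward substitution.
  T[0,:] = [+0.0000  -0.3571  -0.2143  -0.2857  +0.0714]
  T[1,:] = [+0.0000  -0.0992  -0.3373  -0.3016  +0.1865]
  T[2,:] = [+0.0000  -0.1302  -0.1302  -0.2083  -0.3177]
  T[3,:] = [+0.0000  -0.1329  -0.1289  -0.1769  -0.2981]
  T[4,:] = [+0.0000  -0.1580  -0.1519  -0.1977  -0.1633]
|λ(T)| sorted: 0.6974, 0.1370, 0.1370, 0.0143, 0.0000.
ρ(T) = max|λ| = 0.6974; 0.6974 < 1: convergent.

yes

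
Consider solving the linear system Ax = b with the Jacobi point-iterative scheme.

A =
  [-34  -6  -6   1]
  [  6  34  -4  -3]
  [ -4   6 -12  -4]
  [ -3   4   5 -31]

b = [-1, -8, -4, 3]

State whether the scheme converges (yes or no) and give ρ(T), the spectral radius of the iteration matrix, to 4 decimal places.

yes, ρ = 0.3890

A = D + L + U where D = diag(-34, 34, -12, -31).
T_J = -D⁻¹(L+U): T[1,2] = -(-4)/(34) = +0.1176; T[1,1] = 0.
  T[0,:] = [+0.0000  -0.1765  -0.1765  +0.0294]
  T[1,:] = [-0.1765  +0.0000  +0.1176  +0.0882]
  T[2,:] = [-0.3333  +0.5000  +0.0000  -0.3333]
  T[3,:] = [-0.0968  +0.1290  +0.1613  +0.0000]
|roots of det(T-λI)|: 0.3890, 0.2089, 0.2089, 0.0110.
ρ = 0.3890; 0.3890 < 1: convergent.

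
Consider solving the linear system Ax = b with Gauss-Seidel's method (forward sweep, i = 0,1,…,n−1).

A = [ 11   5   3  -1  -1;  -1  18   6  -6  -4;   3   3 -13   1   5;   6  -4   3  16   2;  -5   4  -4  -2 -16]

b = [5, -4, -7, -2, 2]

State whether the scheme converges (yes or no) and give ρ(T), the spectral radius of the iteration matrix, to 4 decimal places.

A = D + L + U where D = diag(11, 18, -13, 16, -16).
Gauss-Seidel: T = -(D+L)⁻¹U, row 0 first, T[0,4] = -(-1)/(11) = +0.0909; later rows by forward substitution.
  T[0,:] = [+0.0000 -0.4545 -0.2727 +0.0909 +0.0909]
  T[1,:] = [+0.0000 -0.0253 -0.3485 +0.3384 +0.2273]
  T[2,:] = [+0.0000 -0.1107 -0.1434 +0.1760 +0.4580]
  T[3,:] = [+0.0000 +0.1849 +0.0420 +0.0175 -0.1882]
  T[4,:] = [+0.0000 +0.1403 +0.0287 +0.0100 -0.0626]
|eigenvalues of T|: 0.5559, 0.2059, 0.2059, 0.0193, 0.0000.
spectral radius ρ = 0.5559; 0.5559 < 1 ⇒ converges.

yes, ρ = 0.5559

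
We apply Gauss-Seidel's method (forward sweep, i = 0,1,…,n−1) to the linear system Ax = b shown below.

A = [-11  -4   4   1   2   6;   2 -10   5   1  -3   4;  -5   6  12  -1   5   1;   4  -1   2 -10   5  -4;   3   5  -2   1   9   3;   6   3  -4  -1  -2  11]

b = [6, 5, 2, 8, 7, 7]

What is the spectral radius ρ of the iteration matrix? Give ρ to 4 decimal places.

0.9466

A = D + L + U where D = diag(-11, -10, 12, -10, 9, 11).
Gauss-Seidel: T = -(D+L)⁻¹U, row 0 first, T[0,4] = -(2)/(-11) = +0.1818; later rows by forward substitution.
  T[0,:] = [+0.0000  -0.3636  +0.3636  +0.0909  +0.1818  +0.5455]
  T[1,:] = [+0.0000  -0.0727  +0.5727  +0.1182  -0.2636  +0.5091]
  T[2,:] = [+0.0000  -0.1152  -0.1348  +0.0621  -0.2091  -0.1106]
  T[3,:] = [+0.0000  -0.1612  +0.0612  +0.0370  +0.5573  -0.2548]
  T[4,:] = [+0.0000  +0.1539  -0.4762  -0.0863  -0.0225  -0.7942]
  T[5,:] = [+0.0000  +0.1896  -0.4846  -0.0716  -0.0567  -0.6442]
eigenvalue magnitudes: 0.9466, 0.2761, 0.2761, 0.1381, 0.1381, 0.0000.
ρ = 0.9466; 0.9466 < 1 ⇒ converges.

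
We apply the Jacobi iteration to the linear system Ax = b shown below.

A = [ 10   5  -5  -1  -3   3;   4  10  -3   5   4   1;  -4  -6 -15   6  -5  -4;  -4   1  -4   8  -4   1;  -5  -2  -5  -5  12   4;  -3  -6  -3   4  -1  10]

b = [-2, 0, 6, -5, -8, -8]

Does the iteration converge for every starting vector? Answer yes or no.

Let D = diag(10, 10, -15, 8, 12, 10); L, U the strict triangles.
T_J = -D⁻¹(L+U): T[2,1] = -(-6)/(-15) = -0.4000; T[2,2] = 0.
  T[0,:] = [+0.0000 -0.5000 +0.5000 +0.1000 +0.3000 -0.3000]
  T[1,:] = [-0.4000 +0.0000 +0.3000 -0.5000 -0.4000 -0.1000]
  T[2,:] = [-0.2667 -0.4000 +0.0000 +0.4000 -0.3333 -0.2667]
  T[3,:] = [+0.5000 -0.1250 +0.5000 +0.0000 +0.5000 -0.1250]
  T[4,:] = [+0.4167 +0.1667 +0.4167 +0.4167 +0.0000 -0.3333]
  T[5,:] = [+0.3000 +0.6000 +0.3000 -0.4000 +0.1000 +0.0000]
eigenvalue magnitudes: 1.1681, 0.8804, 0.8804, 0.5614, 0.1181, 0.0385.
spectral radius ρ = 1.1681; 1.1681 > 1 ⇒ diverges.

no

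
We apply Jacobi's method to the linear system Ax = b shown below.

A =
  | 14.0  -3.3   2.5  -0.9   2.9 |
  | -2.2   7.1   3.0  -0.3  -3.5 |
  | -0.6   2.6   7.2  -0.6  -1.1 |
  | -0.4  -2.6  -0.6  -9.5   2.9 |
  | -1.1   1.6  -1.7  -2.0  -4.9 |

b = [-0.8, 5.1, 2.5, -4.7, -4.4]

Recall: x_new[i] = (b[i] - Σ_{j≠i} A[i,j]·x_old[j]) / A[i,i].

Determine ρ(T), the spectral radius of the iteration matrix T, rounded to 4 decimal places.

Let D = diag(14, 7.1, 7.2, -9.5, -4.9); L, U the strict triangles.
Jacobi: T = -D⁻¹(L+U), T[4,3] = -(-2)/(-4.9) = -0.4082; T[4,4] = 0.
  T[0,:] = [+0.0000 +0.2357 -0.1786 +0.0643 -0.2071]
  T[1,:] = [+0.3099 +0.0000 -0.4225 +0.0423 +0.4930]
  T[2,:] = [+0.0833 -0.3611 +0.0000 +0.0833 +0.1528]
  T[3,:] = [-0.0421 -0.2737 -0.0632 +0.0000 +0.3053]
  T[4,:] = [-0.2245 +0.3265 -0.3469 -0.4082 +0.0000]
|roots of det(T-λI)|: 0.5982, 0.3914, 0.3914, 0.1922, 0.1922.
ρ = 0.5982; 0.5982 < 1: convergent.

0.5982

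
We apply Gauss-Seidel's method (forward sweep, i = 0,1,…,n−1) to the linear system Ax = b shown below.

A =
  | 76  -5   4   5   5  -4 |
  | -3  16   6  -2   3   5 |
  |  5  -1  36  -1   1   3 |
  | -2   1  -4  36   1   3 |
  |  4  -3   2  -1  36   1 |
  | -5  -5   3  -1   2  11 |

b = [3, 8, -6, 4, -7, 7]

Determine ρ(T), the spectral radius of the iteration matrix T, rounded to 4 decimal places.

Let D = diag(76, 16, 36, 36, 36, 11); L, U the strict triangles.
Gauss-Seidel: T = -(D+L)⁻¹U, row 0 first, T[0,3] = -(5)/(76) = -0.0658; later rows by forward substitution.
  T[0,:] = [+0.0000 +0.0658 -0.0526 -0.0658 -0.0658 +0.0526]
  T[1,:] = [+0.0000 +0.0123 -0.3849 +0.1127 -0.1998 -0.3026]
  T[2,:] = [+0.0000 -0.0088 -0.0034 +0.0400 -0.0242 -0.0990]
  T[3,:] = [+0.0000 +0.0023 +0.0074 -0.0023 -0.0286 -0.0830]
  T[4,:] = [+0.0000 -0.0057 -0.0258 +0.0144 -0.0088 -0.0556]
  T[5,:] = [+0.0000 +0.0392 -0.1926 +0.0076 -0.1151 -0.0841]
|eigenvalues of T|: 0.1545, 0.1296, 0.0519, 0.0207, 0.0112, 0.0000.
ρ(T) = max|λ| = 0.1545; 0.1545 < 1, so it converges for any x₀.

0.1545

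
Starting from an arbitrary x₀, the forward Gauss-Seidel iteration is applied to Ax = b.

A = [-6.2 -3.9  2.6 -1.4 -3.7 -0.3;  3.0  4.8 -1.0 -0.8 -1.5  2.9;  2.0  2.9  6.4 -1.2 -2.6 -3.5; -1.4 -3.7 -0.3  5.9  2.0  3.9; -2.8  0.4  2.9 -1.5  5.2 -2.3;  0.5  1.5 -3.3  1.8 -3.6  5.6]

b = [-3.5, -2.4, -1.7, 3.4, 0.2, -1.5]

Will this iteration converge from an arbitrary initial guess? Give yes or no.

A = D + L + U where D = diag(-6.2, 4.8, 6.4, 5.9, 5.2, 5.6).
Gauss-Seidel: T = -(D+L)⁻¹U, row 0 first, T[0,1] = -(-3.9)/(-6.2) = -0.6290; later rows by forward substitution.
  T[0,:] = [+0.0000, -0.6290, +0.4194, -0.2258, -0.5968, -0.0484]
  T[1,:] = [+0.0000, +0.3931, -0.0538, +0.3078, +0.6855, -0.5739]
  T[2,:] = [+0.0000, +0.0184, -0.1067, +0.1186, +0.2821, +0.8221]
  T[3,:] = [+0.0000, +0.0982, +0.0604, +0.1455, -0.0364, -0.9906]
  T[4,:] = [+0.0000, -0.3509, +0.3069, -0.1694, -0.5419, -0.2838]
  T[5,:] = [+0.0000, -0.2954, +0.0919, -0.1481, -0.3007, +0.7784]
|λ(T)| sorted: 1.1925, 0.6447, 0.1195, 0.1195, 0.0300, 0.0000.
ρ = 1.1925; 1.1925 > 1: divergent.

no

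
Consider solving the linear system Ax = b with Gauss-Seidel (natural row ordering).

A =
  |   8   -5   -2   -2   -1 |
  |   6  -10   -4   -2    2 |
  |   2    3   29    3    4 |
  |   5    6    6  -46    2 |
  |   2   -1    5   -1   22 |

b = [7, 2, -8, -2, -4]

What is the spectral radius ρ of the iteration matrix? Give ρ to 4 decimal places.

0.4229

A = D + L + U where D = diag(8, -10, 29, -46, 22).
GS T = -(D+L)⁻¹U: row 0 first, T[0,1] = -(-5)/(8) = +0.6250; later rows by forward substitution.
  T[0,:] = [+0.0000 +0.6250 +0.2500 +0.2500 +0.1250]
  T[1,:] = [+0.0000 +0.3750 -0.2500 -0.0500 +0.2750]
  T[2,:] = [+0.0000 -0.0819 +0.0086 -0.1155 -0.1750]
  T[3,:] = [+0.0000 +0.1062 -0.0043 +0.0056 +0.0701]
  T[4,:] = [+0.0000 -0.0163 -0.0362 +0.0015 +0.0441]
|eigenvalues of T|: 0.4229, 0.0630, 0.0620, 0.0620, 0.0000.
ρ(T) = max|λ| = 0.4229; 0.4229 < 1, so it converges for any x₀.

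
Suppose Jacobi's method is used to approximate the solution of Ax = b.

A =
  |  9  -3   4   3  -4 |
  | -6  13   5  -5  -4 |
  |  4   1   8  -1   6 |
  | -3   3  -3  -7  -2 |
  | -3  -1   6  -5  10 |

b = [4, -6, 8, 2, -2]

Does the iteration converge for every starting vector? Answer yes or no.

no

Write A = D+L+U with D = diag(9, 13, 8, -7, 10).
Jacobi T = -D⁻¹(L+U): T[1,2] = -(5)/(13) = -0.3846; T[1,1] = 0.
  T[0,:] = [+0.0000  +0.3333  -0.4444  -0.3333  +0.4444]
  T[1,:] = [+0.4615  +0.0000  -0.3846  +0.3846  +0.3077]
  T[2,:] = [-0.5000  -0.1250  +0.0000  +0.1250  -0.7500]
  T[3,:] = [-0.4286  +0.4286  -0.4286  +0.0000  -0.2857]
  T[4,:] = [+0.3000  +0.1000  -0.6000  +0.5000  +0.0000]
eigenvalue magnitudes: 1.2034, 0.6840, 0.6840, 0.1742, 0.0535.
ρ(T) = max|λ| = 1.2034; 1.2034 > 1 ⇒ diverges.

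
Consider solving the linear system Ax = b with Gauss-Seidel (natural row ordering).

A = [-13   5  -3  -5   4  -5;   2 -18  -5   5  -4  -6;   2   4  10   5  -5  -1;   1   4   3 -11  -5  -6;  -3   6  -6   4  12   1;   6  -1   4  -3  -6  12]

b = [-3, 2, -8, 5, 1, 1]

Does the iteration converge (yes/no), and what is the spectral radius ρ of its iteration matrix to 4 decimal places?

yes, ρ = 0.9424

Diagonal D = diag(-13, -18, 10, -11, 12, 12); L, U strict lower/upper.
Gauss-Seidel: T = -(D+L)⁻¹U, row 0 first, T[0,4] = -(4)/(-13) = +0.3077; later rows by forward substitution.
  T[0,:] = [+0.0000  +0.3846  -0.2308  -0.3846  +0.3077  -0.3846]
  T[1,:] = [+0.0000  +0.0427  -0.3034  +0.2350  -0.1880  -0.3761]
  T[2,:] = [+0.0000  -0.0940  +0.1675  -0.5171  +0.5137  +0.3274]
  T[3,:] = [+0.0000  +0.0249  -0.0856  -0.0905  -0.3549  -0.6279]
  T[4,:] = [+0.0000  +0.0195  +0.2063  -0.4420  +0.5461  +0.3815]
  T[5,:] = [+0.0000  -0.1414  +0.1160  +0.1406  -0.1564  +0.0856]
|λ(T)| sorted: 0.9424, 0.2065, 0.2065, 0.1774, 0.1419, 0.0000.
ρ = 0.9424; 0.9424 < 1: convergent.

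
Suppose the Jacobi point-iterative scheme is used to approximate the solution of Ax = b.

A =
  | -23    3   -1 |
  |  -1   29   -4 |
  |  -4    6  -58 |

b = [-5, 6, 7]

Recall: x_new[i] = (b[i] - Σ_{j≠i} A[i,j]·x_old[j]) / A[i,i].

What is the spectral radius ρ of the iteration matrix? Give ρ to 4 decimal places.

Diagonal D = diag(-23, 29, -58); L, U strict lower/upper.
T_J = -D⁻¹(L+U): T[1,2] = -(-4)/(29) = +0.1379; T[1,1] = 0.
  T[0,:] = [+0.0000 +0.1304 -0.0435]
  T[1,:] = [+0.0345 +0.0000 +0.1379]
  T[2,:] = [-0.0690 +0.1034 +0.0000]
|roots of det(T-λI)|: 0.1728, 0.0899, 0.0899.
spectral radius ρ = 0.1728; 0.1728 < 1: convergent.

0.1728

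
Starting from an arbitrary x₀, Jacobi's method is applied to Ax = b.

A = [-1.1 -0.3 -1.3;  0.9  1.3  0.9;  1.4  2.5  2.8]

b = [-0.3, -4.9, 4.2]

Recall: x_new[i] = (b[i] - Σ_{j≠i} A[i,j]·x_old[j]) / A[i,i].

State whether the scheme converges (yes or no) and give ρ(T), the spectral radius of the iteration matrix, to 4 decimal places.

no, ρ = 1.4084

Write A = D+L+U with D = diag(-1.1, 1.3, 2.8).
Jacobi T = -D⁻¹(L+U): T[0,2] = -(-1.3)/(-1.1) = -1.1818; T[0,0] = 0.
  T[0,:] = [+0.0000, -0.2727, -1.1818]
  T[1,:] = [-0.6923, +0.0000, -0.6923]
  T[2,:] = [-0.5000, -0.8929, +0.0000]
|eigenvalues of T|: 1.4084, 0.7653, 0.7653.
ρ(T) = max|λ| = 1.4084; 1.4084 > 1, so it fails to converge.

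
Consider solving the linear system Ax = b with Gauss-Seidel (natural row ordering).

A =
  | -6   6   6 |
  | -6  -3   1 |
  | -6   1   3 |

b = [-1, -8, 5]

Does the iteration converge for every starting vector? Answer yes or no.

Split A = D + L + U, D = diag(-6, -3, 3).
Gauss-Seidel: T = -(D+L)⁻¹U, row 0 first, T[0,2] = -(6)/(-6) = +1.0000; later rows by forward substitution.
  T[0,:] = [+0.0000 +1.0000 +1.0000]
  T[1,:] = [+0.0000 -2.0000 -1.6667]
  T[2,:] = [+0.0000 +2.6667 +2.5556]
eigenvalue magnitudes: 1.1402, 0.5847, 0.0000.
ρ = 1.1402; 1.1402 > 1: divergent.

no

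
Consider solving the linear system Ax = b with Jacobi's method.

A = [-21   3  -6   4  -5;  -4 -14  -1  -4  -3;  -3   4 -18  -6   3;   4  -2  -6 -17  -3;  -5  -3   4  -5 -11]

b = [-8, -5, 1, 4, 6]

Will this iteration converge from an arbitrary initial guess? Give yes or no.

yes

A = D + L + U where D = diag(-21, -14, -18, -17, -11).
Jacobi T = -D⁻¹(L+U): T[1,3] = -(-4)/(-14) = -0.2857; T[1,1] = 0.
  T[0,:] = [+0.0000  +0.1429  -0.2857  +0.1905  -0.2381]
  T[1,:] = [-0.2857  +0.0000  -0.0714  -0.2857  -0.2143]
  T[2,:] = [-0.1667  +0.2222  +0.0000  -0.3333  +0.1667]
  T[3,:] = [+0.2353  -0.1176  -0.3529  +0.0000  -0.1765]
  T[4,:] = [-0.4545  -0.2727  +0.3636  -0.4545  +0.0000]
moduli |λ_i(T)| = 0.8225, 0.3845, 0.3845, 0.1534, 0.0902.
ρ = 0.8225; 0.8225 < 1, so it converges for any x₀.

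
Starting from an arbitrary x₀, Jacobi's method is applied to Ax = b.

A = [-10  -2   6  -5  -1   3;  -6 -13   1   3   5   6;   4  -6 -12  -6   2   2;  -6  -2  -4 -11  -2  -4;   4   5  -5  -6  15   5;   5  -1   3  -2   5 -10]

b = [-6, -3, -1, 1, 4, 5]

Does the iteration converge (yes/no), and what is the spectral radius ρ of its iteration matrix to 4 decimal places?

no, ρ = 1.1847

Write A = D+L+U with D = diag(-10, -13, -12, -11, 15, -10).
Jacobi T = -D⁻¹(L+U): T[1,4] = -(5)/(-13) = +0.3846; T[1,1] = 0.
  T[0,:] = [+0.0000  -0.2000  +0.6000  -0.5000  -0.1000  +0.3000]
  T[1,:] = [-0.4615  +0.0000  +0.0769  +0.2308  +0.3846  +0.4615]
  T[2,:] = [+0.3333  -0.5000  +0.0000  -0.5000  +0.1667  +0.1667]
  T[3,:] = [-0.5455  -0.1818  -0.3636  +0.0000  -0.1818  -0.3636]
  T[4,:] = [-0.2667  -0.3333  +0.3333  +0.4000  +0.0000  -0.3333]
  T[5,:] = [+0.5000  -0.1000  +0.3000  -0.2000  +0.5000  +0.0000]
|λ(T)| sorted: 1.1847, 0.7179, 0.7179, 0.6883, 0.6883, 0.2803.
ρ = 1.1847; 1.1847 > 1 ⇒ diverges.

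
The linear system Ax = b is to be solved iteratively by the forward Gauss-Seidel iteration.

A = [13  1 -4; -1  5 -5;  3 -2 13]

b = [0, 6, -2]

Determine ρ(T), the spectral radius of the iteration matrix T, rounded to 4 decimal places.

Diagonal D = diag(13, 5, 13); L, U strict lower/upper.
Gauss-Seidel: T = -(D+L)⁻¹U, row 0 first, T[0,2] = -(-4)/(13) = +0.3077; later rows by forward substitution.
  T[0,:] = [+0.0000, -0.0769, +0.3077]
  T[1,:] = [+0.0000, -0.0154, +1.0615]
  T[2,:] = [+0.0000, +0.0154, +0.0923]
|λ(T)| sorted: 0.1771, 0.1002, 0.0000.
ρ(T) = max|λ| = 0.1771; 0.1771 < 1: convergent.

0.1771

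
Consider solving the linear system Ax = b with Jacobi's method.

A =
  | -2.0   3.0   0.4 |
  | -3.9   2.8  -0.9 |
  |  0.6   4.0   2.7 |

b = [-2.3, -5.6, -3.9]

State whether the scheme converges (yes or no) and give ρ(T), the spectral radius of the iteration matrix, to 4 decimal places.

Diagonal D = diag(-2, 2.8, 2.7); L, U strict lower/upper.
Jacobi: T = -D⁻¹(L+U), T[2,1] = -(4)/(2.7) = -1.4815; T[2,2] = 0.
  T[0,:] = [+0.0000, +1.5000, +0.2000]
  T[1,:] = [+1.3929, +0.0000, +0.3214]
  T[2,:] = [-0.2222, -1.4815, +0.0000]
eigenvalue magnitudes: 1.3935, 1.0319, 0.3615.
ρ = 1.3935; 1.3935 > 1 ⇒ diverges.

no, ρ = 1.3935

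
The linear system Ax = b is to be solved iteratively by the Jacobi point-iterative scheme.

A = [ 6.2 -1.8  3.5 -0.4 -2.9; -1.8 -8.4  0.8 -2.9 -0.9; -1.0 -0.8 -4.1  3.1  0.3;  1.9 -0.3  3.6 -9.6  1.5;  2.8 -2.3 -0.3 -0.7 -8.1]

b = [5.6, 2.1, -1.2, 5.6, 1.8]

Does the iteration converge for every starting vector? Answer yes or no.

yes

Diagonal D = diag(6.2, -8.4, -4.1, -9.6, -8.1); L, U strict lower/upper.
Jacobi T = -D⁻¹(L+U): T[0,2] = -(3.5)/(6.2) = -0.5645; T[0,0] = 0.
  T[0,:] = [+0.0000 +0.2903 -0.5645 +0.0645 +0.4677]
  T[1,:] = [-0.2143 +0.0000 +0.0952 -0.3452 -0.1071]
  T[2,:] = [-0.2439 -0.1951 +0.0000 +0.7561 +0.0732]
  T[3,:] = [+0.1979 -0.0312 +0.3750 +0.0000 +0.1562]
  T[4,:] = [+0.3457 -0.2840 -0.0370 -0.0864 +0.0000]
|eigenvalues of T|: 0.7937, 0.6140, 0.6140, 0.2765, 0.2765.
ρ(T) = max|λ| = 0.7937; 0.7937 < 1 ⇒ converges.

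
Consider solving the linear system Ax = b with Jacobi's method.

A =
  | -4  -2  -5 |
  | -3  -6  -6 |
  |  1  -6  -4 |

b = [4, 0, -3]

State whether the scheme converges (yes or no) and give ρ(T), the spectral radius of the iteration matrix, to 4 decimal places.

Let D = diag(-4, -6, -4); L, U the strict triangles.
Jacobi: T = -D⁻¹(L+U), T[0,2] = -(-5)/(-4) = -1.2500; T[0,0] = 0.
  T[0,:] = [+0.0000  -0.5000  -1.2500]
  T[1,:] = [-0.5000  +0.0000  -1.0000]
  T[2,:] = [+0.2500  -1.5000  +0.0000]
|eigenvalues of T|: 1.4179, 0.7570, 0.7570.
ρ(T) = max|λ| = 1.4179; 1.4179 > 1, so it fails to converge.

no, ρ = 1.4179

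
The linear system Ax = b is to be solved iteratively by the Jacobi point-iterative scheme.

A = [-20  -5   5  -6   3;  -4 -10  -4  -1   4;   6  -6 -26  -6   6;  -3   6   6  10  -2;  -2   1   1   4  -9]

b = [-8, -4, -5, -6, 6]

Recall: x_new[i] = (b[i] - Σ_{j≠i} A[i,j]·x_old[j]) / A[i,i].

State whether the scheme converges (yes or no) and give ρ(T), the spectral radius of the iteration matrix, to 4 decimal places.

yes, ρ = 0.8282

A = D + L + U where D = diag(-20, -10, -26, 10, -9).
Jacobi: T = -D⁻¹(L+U), T[3,2] = -(6)/(10) = -0.6000; T[3,3] = 0.
  T[0,:] = [+0.0000, -0.2500, +0.2500, -0.3000, +0.1500]
  T[1,:] = [-0.4000, +0.0000, -0.4000, -0.1000, +0.4000]
  T[2,:] = [+0.2308, -0.2308, +0.0000, -0.2308, +0.2308]
  T[3,:] = [+0.3000, -0.6000, -0.6000, +0.0000, +0.2000]
  T[4,:] = [-0.2222, +0.1111, +0.1111, +0.4444, +0.0000]
|eigenvalues of T|: 0.8282, 0.4831, 0.4831, 0.3727, 0.2753.
spectral radius ρ = 0.8282; 0.8282 < 1 ⇒ converges.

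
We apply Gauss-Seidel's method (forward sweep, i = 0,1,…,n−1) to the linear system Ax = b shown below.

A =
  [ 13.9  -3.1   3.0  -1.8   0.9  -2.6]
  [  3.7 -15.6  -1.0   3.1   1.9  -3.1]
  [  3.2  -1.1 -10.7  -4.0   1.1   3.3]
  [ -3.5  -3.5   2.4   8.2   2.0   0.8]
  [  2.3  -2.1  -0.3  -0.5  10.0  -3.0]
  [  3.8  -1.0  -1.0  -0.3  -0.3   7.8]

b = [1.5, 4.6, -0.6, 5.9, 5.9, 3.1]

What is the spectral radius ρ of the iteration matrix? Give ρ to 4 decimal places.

A = D + L + U where D = diag(13.9, -15.6, -10.7, 8.2, 10, 7.8).
GS T = -(D+L)⁻¹U: row 0 first, T[0,3] = -(-1.8)/(13.9) = +0.1295; later rows by forward substitution.
  T[0,:] = [+0.0000  +0.2230  -0.2158  +0.1295  -0.0647  +0.1871]
  T[1,:] = [+0.0000  +0.0529  -0.1153  +0.2294  +0.1064  -0.1544]
  T[2,:] = [+0.0000  +0.0613  -0.0527  -0.3587  +0.0725  +0.3802]
  T[3,:] = [+0.0000  +0.0998  -0.1259  +0.2582  -0.2473  -0.1949]
  T[4,:] = [+0.0000  -0.0334  +0.0176  +0.0205  +0.0271  +0.2262]
  T[5,:] = [+0.0000  -0.0915  +0.0794  -0.0689  +0.0460  -0.0610]
|eigenvalues of T|: 0.5395, 0.2649, 0.1494, 0.1494, 0.0597, 0.0000.
spectral radius ρ = 0.5395; 0.5395 < 1 ⇒ converges.

0.5395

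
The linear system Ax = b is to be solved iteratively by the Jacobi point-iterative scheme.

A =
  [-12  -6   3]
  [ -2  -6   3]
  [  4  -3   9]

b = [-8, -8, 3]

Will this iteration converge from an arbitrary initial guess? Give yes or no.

Split A = D + L + U, D = diag(-12, -6, 9).
Jacobi: T = -D⁻¹(L+U), T[0,2] = -(3)/(-12) = +0.2500; T[0,0] = 0.
  T[0,:] = [+0.0000  -0.5000  +0.2500]
  T[1,:] = [-0.3333  +0.0000  +0.5000]
  T[2,:] = [-0.4444  +0.3333  +0.0000]
|λ(T)| sorted: 0.6008, 0.3724, 0.3724.
ρ(T) = max|λ| = 0.6008; 0.6008 < 1: convergent.

yes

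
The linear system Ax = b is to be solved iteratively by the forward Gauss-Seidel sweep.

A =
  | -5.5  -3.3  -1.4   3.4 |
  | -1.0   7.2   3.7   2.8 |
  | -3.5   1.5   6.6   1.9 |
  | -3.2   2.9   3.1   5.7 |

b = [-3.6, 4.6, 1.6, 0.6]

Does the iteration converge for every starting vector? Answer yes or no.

yes

Let D = diag(-5.5, 7.2, 6.6, 5.7); L, U the strict triangles.
Gauss-Seidel: T = -(D+L)⁻¹U, row 0 first, T[0,3] = -(3.4)/(-5.5) = +0.6182; later rows by forward substitution.
  T[0,:] = [+0.0000, -0.6000, -0.2545, +0.6182]
  T[1,:] = [+0.0000, -0.0833, -0.5492, -0.3030]
  T[2,:] = [+0.0000, -0.2992, -0.0102, +0.1088]
  T[3,:] = [+0.0000, -0.1317, +0.1421, +0.4420]
eigenvalue magnitudes: 0.6348, 0.4577, 0.1715, 0.0000.
spectral radius ρ = 0.6348; 0.6348 < 1, so it converges for any x₀.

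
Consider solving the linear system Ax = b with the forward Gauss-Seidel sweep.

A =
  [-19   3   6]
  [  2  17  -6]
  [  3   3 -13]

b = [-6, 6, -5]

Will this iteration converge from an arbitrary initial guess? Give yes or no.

Let D = diag(-19, 17, -13); L, U the strict triangles.
T_GS = -(D+L)⁻¹U: row 0 first, T[0,1] = -(3)/(-19) = +0.1579; later rows by forward substitution.
  T[0,:] = [+0.0000  +0.1579  +0.3158]
  T[1,:] = [+0.0000  -0.0186  +0.3158]
  T[2,:] = [+0.0000  +0.0322  +0.1457]
|λ(T)| sorted: 0.1936, 0.0664, 0.0000.
ρ = 0.1936; 0.1936 < 1: convergent.

yes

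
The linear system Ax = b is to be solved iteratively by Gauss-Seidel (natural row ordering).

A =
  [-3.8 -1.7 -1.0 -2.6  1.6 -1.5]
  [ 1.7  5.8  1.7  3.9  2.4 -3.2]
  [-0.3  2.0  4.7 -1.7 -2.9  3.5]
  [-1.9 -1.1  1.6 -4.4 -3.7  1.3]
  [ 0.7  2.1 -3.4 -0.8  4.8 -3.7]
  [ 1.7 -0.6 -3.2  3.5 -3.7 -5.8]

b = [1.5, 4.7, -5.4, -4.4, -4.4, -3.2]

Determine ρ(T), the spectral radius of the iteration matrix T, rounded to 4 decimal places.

A = D + L + U where D = diag(-3.8, 5.8, 4.7, -4.4, 4.8, -5.8).
T_GS = -(D+L)⁻¹U: row 0 first, T[0,4] = -(1.6)/(-3.8) = +0.4211; later rows by forward substitution.
  T[0,:] = [+0.0000, -0.4474, -0.2632, -0.6842, +0.4211, -0.3947]
  T[1,:] = [+0.0000, +0.1311, -0.2160, -0.4719, -0.5372, +0.6674]
  T[2,:] = [+0.0000, -0.0844, +0.0751, +0.5188, +0.8725, -1.0539]
  T[3,:] = [+0.0000, +0.1297, +0.1949, +0.6021, -0.5712, -0.0842]
  T[4,:] = [+0.0000, -0.0303, +0.2186, +0.7741, +0.6964, -0.2241]
  T[5,:] = [+0.0000, -0.0006, -0.1180, -0.5685, -1.0913, +0.4889]
|λ(T)| sorted: 1.2226, 0.5840, 0.4024, 0.4024, 0.0779, 0.0000.
ρ = 1.2226; 1.2226 > 1: divergent.

1.2226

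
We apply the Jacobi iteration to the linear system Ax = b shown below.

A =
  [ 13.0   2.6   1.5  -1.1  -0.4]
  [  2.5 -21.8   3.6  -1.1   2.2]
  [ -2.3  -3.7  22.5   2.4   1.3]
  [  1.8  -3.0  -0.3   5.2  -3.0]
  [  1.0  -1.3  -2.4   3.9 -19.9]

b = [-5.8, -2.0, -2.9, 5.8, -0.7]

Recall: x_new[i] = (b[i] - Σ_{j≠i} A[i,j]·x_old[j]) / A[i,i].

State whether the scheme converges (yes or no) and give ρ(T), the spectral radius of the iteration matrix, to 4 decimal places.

yes, ρ = 0.3248

Diagonal D = diag(13, -21.8, 22.5, 5.2, -19.9); L, U strict lower/upper.
T_J = -D⁻¹(L+U): T[1,2] = -(3.6)/(-21.8) = +0.1651; T[1,1] = 0.
  T[0,:] = [+0.0000, -0.2000, -0.1154, +0.0846, +0.0308]
  T[1,:] = [+0.1147, +0.0000, +0.1651, -0.0505, +0.1009]
  T[2,:] = [+0.1022, +0.1644, +0.0000, -0.1067, -0.0578]
  T[3,:] = [-0.3462, +0.5769, +0.0577, +0.0000, +0.5769]
  T[4,:] = [+0.0503, -0.0653, -0.1206, +0.1960, +0.0000]
eigenvalue magnitudes: 0.3248, 0.2425, 0.2425, 0.2133, 0.2133.
ρ = 0.3248; 0.3248 < 1 ⇒ converges.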